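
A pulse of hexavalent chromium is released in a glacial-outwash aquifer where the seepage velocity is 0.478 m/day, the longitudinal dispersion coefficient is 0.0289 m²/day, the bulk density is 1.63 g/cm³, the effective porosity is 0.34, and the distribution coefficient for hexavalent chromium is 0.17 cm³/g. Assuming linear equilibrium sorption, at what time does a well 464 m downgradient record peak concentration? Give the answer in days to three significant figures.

1760 days

Retardation factor R = 1 + ρ_b·K_d/n = 1 + 1.63 × 0.17/0.34 = 1.815.
Sorption retards both mechanisms: v_R = v/R = 0.2634 m/day, D_R = D/R = 0.01592 m²/day.
Peak time from v_R²t² + 2D_R t − x² = 0: t = (√(D_R² + v_R²x²) − D_R)/v_R².
√(D_R² + v_R²x²) = √(0.01592² + 0.2634² × 464²) = 122.2; v_R² = 0.06938.
t = (122.2 − 0.01592)/0.06938 = 1760 days.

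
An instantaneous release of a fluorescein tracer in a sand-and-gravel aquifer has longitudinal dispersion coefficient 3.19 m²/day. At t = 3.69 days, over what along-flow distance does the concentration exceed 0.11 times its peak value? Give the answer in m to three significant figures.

The plume is Gaussian with σ = √(2Dt) = √(2 × 3.19 × 3.69) = 4.852 m.
C/C_peak = exp(−Δx²/(2σ²)) = 0.11 ⇒ Δx = σ·√(−2 ln 0.11) = 4.852 × 2.101 = 10.19 m.
Width = 2Δx = 20.4 m.

20.4 m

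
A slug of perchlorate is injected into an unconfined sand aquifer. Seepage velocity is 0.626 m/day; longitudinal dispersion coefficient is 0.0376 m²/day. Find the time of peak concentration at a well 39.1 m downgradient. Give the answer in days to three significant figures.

62.4 days

For the 1D instantaneous-source solution, setting ∂C/∂t = 0 at fixed x gives v²t² + 2Dt − x² = 0, so t = (√(D² + v²x²) − D)/v².
√(D² + v²x²) = √(0.0376² + 0.626² × 39.1²) = 24.48; v² = 0.391876.
t = (24.48 − 0.0376)/0.391876 = 62.4 days (vs. the pure-advection estimate x/v = 62.5 d).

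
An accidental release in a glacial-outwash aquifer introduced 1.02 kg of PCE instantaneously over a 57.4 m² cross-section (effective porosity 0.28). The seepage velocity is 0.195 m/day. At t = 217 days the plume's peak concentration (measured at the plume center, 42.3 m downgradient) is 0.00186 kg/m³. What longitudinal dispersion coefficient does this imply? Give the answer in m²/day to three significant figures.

0.427 m²/day

At the plume center C_max = M/(n_e·A·√(4πDt)), so D = M²/(4πt·(n_e·A·C_max)²).
n_e·A·C_max = 0.28 × 57.4 × 0.00186 = 0.02989 kg/m.
D = 1.02²/(4π × 217 × 0.02989²) = 0.427 m²/day.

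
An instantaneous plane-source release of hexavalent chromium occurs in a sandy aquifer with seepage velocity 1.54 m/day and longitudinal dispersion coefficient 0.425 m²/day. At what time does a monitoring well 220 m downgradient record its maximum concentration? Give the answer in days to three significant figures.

For the 1D instantaneous-source solution, setting ∂C/∂t = 0 at fixed x gives v²t² + 2Dt − x² = 0, so t = (√(D² + v²x²) − D)/v².
√(D² + v²x²) = √(0.425² + 1.54² × 220²) = 338.8; v² = 2.3716.
t = (338.8 − 0.425)/2.3716 = 143 days (vs. the pure-advection estimate x/v = 143 d).

143 days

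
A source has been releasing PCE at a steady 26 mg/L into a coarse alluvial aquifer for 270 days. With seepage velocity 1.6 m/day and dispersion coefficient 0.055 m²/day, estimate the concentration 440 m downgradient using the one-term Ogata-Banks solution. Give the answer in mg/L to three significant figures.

1.85 mg/L

For a continuous step input, C/C₀ ≈ ½·erfc((x−vt)/(2√(Dt))).
vt = 1.6 × 270 = 432 m and 2√(Dt) = 2√(0.055 × 270) = 7.707 m.
Argument (x−vt)/(2√(Dt)) = (440 − 432)/7.707 = 1.038; ½·erfc(1.038) = 0.07106.
C = 26 × 0.07106 = 1.85 mg/L.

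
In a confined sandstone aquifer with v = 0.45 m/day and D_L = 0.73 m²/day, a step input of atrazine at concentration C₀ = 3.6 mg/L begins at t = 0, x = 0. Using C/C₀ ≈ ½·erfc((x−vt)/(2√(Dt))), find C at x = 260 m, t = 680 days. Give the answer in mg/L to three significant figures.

3.34 mg/L

For a continuous step input, C/C₀ ≈ ½·erfc((x−vt)/(2√(Dt))).
vt = 0.45 × 680 = 306 m and 2√(Dt) = 2√(0.73 × 680) = 44.56 m.
Argument (x−vt)/(2√(Dt)) = (260 − 306)/44.56 = -1.032; ½·erfc(-1.032) = 0.9278.
C = 3.6 × 0.9278 = 3.34 mg/L.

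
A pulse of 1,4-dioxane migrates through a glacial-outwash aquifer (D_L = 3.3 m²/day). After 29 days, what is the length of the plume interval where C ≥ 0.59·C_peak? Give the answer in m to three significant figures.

28.4 m

The plume is Gaussian with σ = √(2Dt) = √(2 × 3.3 × 29) = 13.83 m.
C/C_peak = exp(−Δx²/(2σ²)) = 0.59 ⇒ Δx = σ·√(−2 ln 0.59) = 13.83 × 1.027 = 14.20 m.
Width = 2Δx = 28.4 m.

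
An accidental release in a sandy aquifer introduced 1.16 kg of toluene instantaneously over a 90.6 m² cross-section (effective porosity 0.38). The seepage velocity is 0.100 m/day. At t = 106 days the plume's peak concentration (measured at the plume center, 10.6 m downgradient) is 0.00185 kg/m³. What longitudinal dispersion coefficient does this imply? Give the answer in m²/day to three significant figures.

At the plume center C_max = M/(n_e·A·√(4πDt)), so D = M²/(4πt·(n_e·A·C_max)²).
n_e·A·C_max = 0.38 × 90.6 × 0.00185 = 0.06369 kg/m.
D = 1.16²/(4π × 106 × 0.06369²) = 0.249 m²/day.

0.249 m²/day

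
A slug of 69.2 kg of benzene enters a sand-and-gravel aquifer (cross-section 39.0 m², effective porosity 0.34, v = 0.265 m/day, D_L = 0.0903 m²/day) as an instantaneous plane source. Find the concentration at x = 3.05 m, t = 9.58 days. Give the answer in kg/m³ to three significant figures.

For an instantaneous plane source, C(x,t) = M/(n_e·A·√(4πDt)) · exp(−(x−vt)²/(4Dt)), with n_e·A the pore (flow) area.
Plume center vt = 0.265 × 9.58 = 2.5387 m, so the well at 3.05 m is 0.5113 m downgradient of the peak.
√(4πDt) = 3.297 m, giving peak height M/(n_e·A·√(4πDt)) = 69.2/(0.34 × 39.0 × 3.297) = 1.583 kg/m³.
(x−vt)²/(4Dt) = (0.5113)²/(4 × 0.0903 × 9.58) = 0.07555; exp(−0.07555) = 0.9272.
C = 1.583 × 0.9272 = 1.47 kg/m³.

1.47 kg/m³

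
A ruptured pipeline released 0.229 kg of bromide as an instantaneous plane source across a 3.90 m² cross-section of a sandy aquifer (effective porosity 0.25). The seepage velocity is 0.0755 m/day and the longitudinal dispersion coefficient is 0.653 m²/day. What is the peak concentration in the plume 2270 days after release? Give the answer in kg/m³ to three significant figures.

The peak of an instantaneous 1D plume sits at x = vt; there the Gaussian factor is 1 and C_max = M/(n_e·A·√(4πDt)), where n_e·A is the pore area the mass is dissolved in.
√(4πDt) = √(4π × 0.653 × 2270) = 136.5 m, so C_max = 0.229/(0.25 × 3.90 × 136.5) = 0.00172 kg/m³.

0.00172 kg/m³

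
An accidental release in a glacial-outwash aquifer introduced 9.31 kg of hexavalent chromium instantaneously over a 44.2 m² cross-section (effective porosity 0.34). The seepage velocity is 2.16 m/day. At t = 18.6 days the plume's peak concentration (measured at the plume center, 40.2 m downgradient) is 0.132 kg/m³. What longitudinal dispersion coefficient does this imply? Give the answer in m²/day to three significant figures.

0.0942 m²/day

At the plume center C_max = M/(n_e·A·√(4πDt)), so D = M²/(4πt·(n_e·A·C_max)²).
n_e·A·C_max = 0.34 × 44.2 × 0.132 = 1.984 kg/m.
D = 9.31²/(4π × 18.6 × 1.984²) = 0.0942 m²/day.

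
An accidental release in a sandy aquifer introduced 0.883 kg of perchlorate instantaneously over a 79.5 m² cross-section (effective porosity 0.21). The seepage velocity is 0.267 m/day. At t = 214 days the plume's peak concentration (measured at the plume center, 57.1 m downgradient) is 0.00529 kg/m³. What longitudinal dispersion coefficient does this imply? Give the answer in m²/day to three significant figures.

At the plume center C_max = M/(n_e·A·√(4πDt)), so D = M²/(4πt·(n_e·A·C_max)²).
n_e·A·C_max = 0.21 × 79.5 × 0.00529 = 0.08832 kg/m.
D = 0.883²/(4π × 214 × 0.08832²) = 0.0372 m²/day.

0.0372 m²/day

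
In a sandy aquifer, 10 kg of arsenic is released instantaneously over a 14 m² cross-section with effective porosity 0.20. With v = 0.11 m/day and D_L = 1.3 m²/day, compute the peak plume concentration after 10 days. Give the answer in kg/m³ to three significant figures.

The peak of an instantaneous 1D plume sits at x = vt; there the Gaussian factor is 1 and C_max = M/(n_e·A·√(4πDt)), where n_e·A is the pore area the mass is dissolved in.
√(4πDt) = √(4π × 1.3 × 10) = 12.78 m, so C_max = 10/(0.20 × 14 × 12.78) = 0.279 kg/m³.

0.279 kg/m³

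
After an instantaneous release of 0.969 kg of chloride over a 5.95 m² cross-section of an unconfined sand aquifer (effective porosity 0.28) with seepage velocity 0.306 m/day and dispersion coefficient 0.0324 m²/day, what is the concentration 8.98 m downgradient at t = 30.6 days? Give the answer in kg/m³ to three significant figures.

For an instantaneous plane source, C(x,t) = M/(n_e·A·√(4πDt)) · exp(−(x−vt)²/(4Dt)), with n_e·A the pore (flow) area.
Plume center vt = 0.306 × 30.6 = 9.3636 m, so the well at 8.98 m is 0.3836 m upgradient of the peak.
√(4πDt) = 3.530 m, giving peak height M/(n_e·A·√(4πDt)) = 0.969/(0.28 × 5.95 × 3.530) = 0.1648 kg/m³.
(x−vt)²/(4Dt) = (-0.3836)²/(4 × 0.0324 × 30.6) = 0.03710; exp(−0.03710) = 0.9636.
C = 0.1648 × 0.9636 = 0.159 kg/m³.

0.159 kg/m³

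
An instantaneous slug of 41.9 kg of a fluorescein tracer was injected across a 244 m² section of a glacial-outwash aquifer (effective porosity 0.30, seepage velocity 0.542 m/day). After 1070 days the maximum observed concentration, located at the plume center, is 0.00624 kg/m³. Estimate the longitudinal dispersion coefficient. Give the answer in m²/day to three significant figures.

At the plume center C_max = M/(n_e·A·√(4πDt)), so D = M²/(4πt·(n_e·A·C_max)²).
n_e·A·C_max = 0.30 × 244 × 0.00624 = 0.4568 kg/m.
D = 41.9²/(4π × 1070 × 0.4568²) = 0.626 m²/day.

0.626 m²/day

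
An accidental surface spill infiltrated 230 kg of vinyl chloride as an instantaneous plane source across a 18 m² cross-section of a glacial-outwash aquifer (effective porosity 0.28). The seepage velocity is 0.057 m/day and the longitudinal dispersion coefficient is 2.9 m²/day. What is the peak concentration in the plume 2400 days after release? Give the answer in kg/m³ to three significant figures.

0.154 kg/m³

The peak of an instantaneous 1D plume sits at x = vt; there the Gaussian factor is 1 and C_max = M/(n_e·A·√(4πDt)), where n_e·A is the pore area the mass is dissolved in.
√(4πDt) = √(4π × 2.9 × 2400) = 295.7 m, so C_max = 230/(0.28 × 18 × 295.7) = 0.154 kg/m³.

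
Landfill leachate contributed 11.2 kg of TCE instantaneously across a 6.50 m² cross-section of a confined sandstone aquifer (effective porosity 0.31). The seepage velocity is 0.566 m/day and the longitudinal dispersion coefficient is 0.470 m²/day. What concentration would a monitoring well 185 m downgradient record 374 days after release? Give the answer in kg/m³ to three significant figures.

0.0430 kg/m³

For an instantaneous plane source, C(x,t) = M/(n_e·A·√(4πDt)) · exp(−(x−vt)²/(4Dt)), with n_e·A the pore (flow) area.
Plume center vt = 0.566 × 374 = 211.684 m, so the well at 185 m is 26.684 m upgradient of the peak.
√(4πDt) = 47.00 m, giving peak height M/(n_e·A·√(4πDt)) = 11.2/(0.31 × 6.50 × 47.00) = 0.1183 kg/m³.
(x−vt)²/(4Dt) = (-26.684)²/(4 × 0.470 × 374) = 1.013; exp(−1.013) = 0.3631.
C = 0.1183 × 0.3631 = 0.0430 kg/m³.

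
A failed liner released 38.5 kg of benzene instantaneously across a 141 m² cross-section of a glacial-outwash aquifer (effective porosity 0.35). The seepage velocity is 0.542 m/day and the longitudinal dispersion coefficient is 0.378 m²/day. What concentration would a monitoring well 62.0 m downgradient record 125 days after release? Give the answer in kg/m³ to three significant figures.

For an instantaneous plane source, C(x,t) = M/(n_e·A·√(4πDt)) · exp(−(x−vt)²/(4Dt)), with n_e·A the pore (flow) area.
Plume center vt = 0.542 × 125 = 67.75 m, so the well at 62.0 m is 5.75 m upgradient of the peak.
√(4πDt) = 24.37 m, giving peak height M/(n_e·A·√(4πDt)) = 38.5/(0.35 × 141 × 24.37) = 0.03201 kg/m³.
(x−vt)²/(4Dt) = (-5.75)²/(4 × 0.378 × 125) = 0.1749; exp(−0.1749) = 0.8395.
C = 0.03201 × 0.8395 = 0.0269 kg/m³.

0.0269 kg/m³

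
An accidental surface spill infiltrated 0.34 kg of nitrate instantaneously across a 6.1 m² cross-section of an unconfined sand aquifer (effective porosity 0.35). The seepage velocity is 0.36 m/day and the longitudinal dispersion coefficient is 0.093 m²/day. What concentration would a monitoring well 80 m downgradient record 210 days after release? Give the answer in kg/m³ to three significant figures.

0.00793 kg/m³

For an instantaneous plane source, C(x,t) = M/(n_e·A·√(4πDt)) · exp(−(x−vt)²/(4Dt)), with n_e·A the pore (flow) area.
Plume center vt = 0.36 × 210 = 75.6 m, so the well at 80 m is 4.4 m downgradient of the peak.
√(4πDt) = 15.67 m, giving peak height M/(n_e·A·√(4πDt)) = 0.34/(0.35 × 6.1 × 15.67) = 0.01016 kg/m³.
(x−vt)²/(4Dt) = (4.4)²/(4 × 0.093 × 210) = 0.2478; exp(−0.2478) = 0.7805.
C = 0.01016 × 0.7805 = 0.00793 kg/m³.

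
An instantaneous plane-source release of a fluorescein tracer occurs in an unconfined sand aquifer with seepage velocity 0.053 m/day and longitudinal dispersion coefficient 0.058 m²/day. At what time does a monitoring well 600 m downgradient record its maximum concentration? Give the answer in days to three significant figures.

For the 1D instantaneous-source solution, setting ∂C/∂t = 0 at fixed x gives v²t² + 2Dt − x² = 0, so t = (√(D² + v²x²) − D)/v².
√(D² + v²x²) = √(0.058² + 0.053² × 600²) = 31.80; v² = 0.002809.
t = (31.80 − 0.058)/0.002809 = 11300 days (vs. the pure-advection estimate x/v = 11300 d).

11300 days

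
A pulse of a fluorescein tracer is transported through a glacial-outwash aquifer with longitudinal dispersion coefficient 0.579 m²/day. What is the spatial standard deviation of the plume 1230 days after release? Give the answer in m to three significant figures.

37.7 m

Dispersive spreading gives a Gaussian with σ² = 2Dt; advection only shifts the center.
σ = √(2 × 0.579 × 1230) = 37.7 m.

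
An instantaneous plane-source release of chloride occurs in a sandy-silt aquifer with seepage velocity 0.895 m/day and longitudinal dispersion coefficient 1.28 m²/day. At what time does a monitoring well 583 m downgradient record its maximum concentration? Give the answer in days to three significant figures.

For the 1D instantaneous-source solution, setting ∂C/∂t = 0 at fixed x gives v²t² + 2Dt − x² = 0, so t = (√(D² + v²x²) − D)/v².
√(D² + v²x²) = √(1.28² + 0.895² × 583²) = 521.8; v² = 0.801025.
t = (521.8 − 1.28)/0.801025 = 650 days (vs. the pure-advection estimate x/v = 651 d).

650 days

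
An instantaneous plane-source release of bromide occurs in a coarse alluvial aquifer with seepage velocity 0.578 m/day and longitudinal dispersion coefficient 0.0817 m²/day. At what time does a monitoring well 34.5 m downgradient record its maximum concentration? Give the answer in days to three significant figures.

59.4 days

For the 1D instantaneous-source solution, setting ∂C/∂t = 0 at fixed x gives v²t² + 2Dt − x² = 0, so t = (√(D² + v²x²) − D)/v².
√(D² + v²x²) = √(0.0817² + 0.578² × 34.5²) = 19.94; v² = 0.334084.
t = (19.94 − 0.0817)/0.334084 = 59.4 days (vs. the pure-advection estimate x/v = 59.7 d).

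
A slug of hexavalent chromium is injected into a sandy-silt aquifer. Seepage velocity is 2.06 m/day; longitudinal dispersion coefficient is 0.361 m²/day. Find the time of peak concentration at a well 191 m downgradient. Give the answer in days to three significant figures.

92.6 days

For the 1D instantaneous-source solution, setting ∂C/∂t = 0 at fixed x gives v²t² + 2Dt − x² = 0, so t = (√(D² + v²x²) − D)/v².
√(D² + v²x²) = √(0.361² + 2.06² × 191²) = 393.5; v² = 4.2436.
t = (393.5 − 0.361)/4.2436 = 92.6 days (vs. the pure-advection estimate x/v = 92.7 d).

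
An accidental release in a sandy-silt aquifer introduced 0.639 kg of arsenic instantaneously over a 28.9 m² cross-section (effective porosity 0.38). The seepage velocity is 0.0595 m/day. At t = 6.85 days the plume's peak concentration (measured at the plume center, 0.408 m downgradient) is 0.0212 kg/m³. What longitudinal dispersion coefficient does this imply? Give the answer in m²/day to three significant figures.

0.0875 m²/day

At the plume center C_max = M/(n_e·A·√(4πDt)), so D = M²/(4πt·(n_e·A·C_max)²).
n_e·A·C_max = 0.38 × 28.9 × 0.0212 = 0.2328 kg/m.
D = 0.639²/(4π × 6.85 × 0.2328²) = 0.0875 m²/day.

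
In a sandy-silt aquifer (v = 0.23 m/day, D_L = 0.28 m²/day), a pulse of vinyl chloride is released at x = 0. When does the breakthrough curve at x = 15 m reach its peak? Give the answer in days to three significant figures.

For the 1D instantaneous-source solution, setting ∂C/∂t = 0 at fixed x gives v²t² + 2Dt − x² = 0, so t = (√(D² + v²x²) − D)/v².
√(D² + v²x²) = √(0.28² + 0.23² × 15²) = 3.461; v² = 0.0529.
t = (3.461 − 0.28)/0.0529 = 60.1 days (vs. the pure-advection estimate x/v = 65.2 d).

60.1 days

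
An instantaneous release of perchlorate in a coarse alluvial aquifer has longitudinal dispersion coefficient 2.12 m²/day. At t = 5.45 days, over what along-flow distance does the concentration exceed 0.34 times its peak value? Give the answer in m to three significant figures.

14.1 m

The plume is Gaussian with σ = √(2Dt) = √(2 × 2.12 × 5.45) = 4.807 m.
C/C_peak = exp(−Δx²/(2σ²)) = 0.34 ⇒ Δx = σ·√(−2 ln 0.34) = 4.807 × 1.469 = 7.061 m.
Width = 2Δx = 14.1 m.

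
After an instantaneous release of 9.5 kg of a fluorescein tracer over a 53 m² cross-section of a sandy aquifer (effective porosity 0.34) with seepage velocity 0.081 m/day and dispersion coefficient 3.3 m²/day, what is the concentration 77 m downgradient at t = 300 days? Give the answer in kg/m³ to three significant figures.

0.00234 kg/m³

For an instantaneous plane source, C(x,t) = M/(n_e·A·√(4πDt)) · exp(−(x−vt)²/(4Dt)), with n_e·A the pore (flow) area.
Plume center vt = 0.081 × 300 = 24.3 m, so the well at 77 m is 52.7 m downgradient of the peak.
√(4πDt) = 111.5 m, giving peak height M/(n_e·A·√(4πDt)) = 9.5/(0.34 × 53 × 111.5) = 0.004728 kg/m³.
(x−vt)²/(4Dt) = (52.7)²/(4 × 3.3 × 300) = 0.7013; exp(−0.7013) = 0.4959.
C = 0.004728 × 0.4959 = 0.00234 kg/m³.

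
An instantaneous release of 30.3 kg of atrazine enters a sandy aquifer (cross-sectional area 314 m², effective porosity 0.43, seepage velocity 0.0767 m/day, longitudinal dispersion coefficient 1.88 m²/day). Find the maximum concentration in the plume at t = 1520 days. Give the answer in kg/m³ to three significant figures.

0.00118 kg/m³

The peak of an instantaneous 1D plume sits at x = vt; there the Gaussian factor is 1 and C_max = M/(n_e·A·√(4πDt)), where n_e·A is the pore area the mass is dissolved in.
√(4πDt) = √(4π × 1.88 × 1520) = 189.5 m, so C_max = 30.3/(0.43 × 314 × 189.5) = 0.00118 kg/m³.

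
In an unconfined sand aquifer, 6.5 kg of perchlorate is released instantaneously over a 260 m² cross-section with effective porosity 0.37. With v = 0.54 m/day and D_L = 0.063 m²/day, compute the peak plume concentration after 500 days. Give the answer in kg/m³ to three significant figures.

The peak of an instantaneous 1D plume sits at x = vt; there the Gaussian factor is 1 and C_max = M/(n_e·A·√(4πDt)), where n_e·A is the pore area the mass is dissolved in.
√(4πDt) = √(4π × 0.063 × 500) = 19.90 m, so C_max = 6.5/(0.37 × 260 × 19.90) = 0.00340 kg/m³.

0.00340 kg/m³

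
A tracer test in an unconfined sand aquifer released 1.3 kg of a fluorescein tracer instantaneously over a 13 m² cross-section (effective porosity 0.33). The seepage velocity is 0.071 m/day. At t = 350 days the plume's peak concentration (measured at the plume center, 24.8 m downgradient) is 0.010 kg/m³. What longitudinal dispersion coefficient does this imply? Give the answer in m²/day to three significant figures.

0.209 m²/day

At the plume center C_max = M/(n_e·A·√(4πDt)), so D = M²/(4πt·(n_e·A·C_max)²).
n_e·A·C_max = 0.33 × 13 × 0.010 = 0.04290 kg/m.
D = 1.3²/(4π × 350 × 0.04290²) = 0.209 m²/day.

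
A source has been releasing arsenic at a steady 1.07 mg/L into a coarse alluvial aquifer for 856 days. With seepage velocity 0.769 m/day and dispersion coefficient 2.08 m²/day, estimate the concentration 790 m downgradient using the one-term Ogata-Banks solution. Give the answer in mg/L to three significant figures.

For a continuous step input, C/C₀ ≈ ½·erfc((x−vt)/(2√(Dt))).
vt = 0.769 × 856 = 658.264 m and 2√(Dt) = 2√(2.08 × 856) = 84.39 m.
Argument (x−vt)/(2√(Dt)) = (790 − 658.264)/84.39 = 1.561; ½·erfc(1.561) = 0.01364.
C = 1.07 × 0.01364 = 0.0146 mg/L.

0.0146 mg/L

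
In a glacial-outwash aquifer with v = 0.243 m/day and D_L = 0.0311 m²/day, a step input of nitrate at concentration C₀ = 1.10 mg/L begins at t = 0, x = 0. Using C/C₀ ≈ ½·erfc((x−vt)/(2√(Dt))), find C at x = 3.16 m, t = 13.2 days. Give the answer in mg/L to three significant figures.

0.573 mg/L

For a continuous step input, C/C₀ ≈ ½·erfc((x−vt)/(2√(Dt))).
vt = 0.243 × 13.2 = 3.2076 m and 2√(Dt) = 2√(0.0311 × 13.2) = 1.281 m.
Argument (x−vt)/(2√(Dt)) = (3.16 − 3.2076)/1.281 = -0.03716; ½·erfc(-0.03716) = 0.5210.
C = 1.10 × 0.5210 = 0.573 mg/L.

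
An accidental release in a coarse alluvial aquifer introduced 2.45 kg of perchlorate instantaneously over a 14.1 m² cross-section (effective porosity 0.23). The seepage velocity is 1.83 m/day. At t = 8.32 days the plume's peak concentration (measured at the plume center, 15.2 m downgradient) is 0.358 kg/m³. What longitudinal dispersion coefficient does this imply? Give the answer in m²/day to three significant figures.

0.0426 m²/day

At the plume center C_max = M/(n_e·A·√(4πDt)), so D = M²/(4πt·(n_e·A·C_max)²).
n_e·A·C_max = 0.23 × 14.1 × 0.358 = 1.161 kg/m.
D = 2.45²/(4π × 8.32 × 1.161²) = 0.0426 m²/day.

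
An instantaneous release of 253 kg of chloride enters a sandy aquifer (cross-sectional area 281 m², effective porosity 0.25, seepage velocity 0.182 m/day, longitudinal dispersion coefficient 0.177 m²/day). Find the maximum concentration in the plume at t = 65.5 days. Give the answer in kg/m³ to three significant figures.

0.298 kg/m³

The peak of an instantaneous 1D plume sits at x = vt; there the Gaussian factor is 1 and C_max = M/(n_e·A·√(4πDt)), where n_e·A is the pore area the mass is dissolved in.
√(4πDt) = √(4π × 0.177 × 65.5) = 12.07 m, so C_max = 253/(0.25 × 281 × 12.07) = 0.298 kg/m³.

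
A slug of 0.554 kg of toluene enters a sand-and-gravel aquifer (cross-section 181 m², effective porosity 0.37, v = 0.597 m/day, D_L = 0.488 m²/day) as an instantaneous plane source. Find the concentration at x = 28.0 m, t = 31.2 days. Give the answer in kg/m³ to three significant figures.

0.000141 kg/m³

For an instantaneous plane source, C(x,t) = M/(n_e·A·√(4πDt)) · exp(−(x−vt)²/(4Dt)), with n_e·A the pore (flow) area.
Plume center vt = 0.597 × 31.2 = 18.6264 m, so the well at 28.0 m is 9.3736 m downgradient of the peak.
√(4πDt) = 13.83 m, giving peak height M/(n_e·A·√(4πDt)) = 0.554/(0.37 × 181 × 13.83) = 0.0005981 kg/m³.
(x−vt)²/(4Dt) = (9.3736)²/(4 × 0.488 × 31.2) = 1.443; exp(−1.443) = 0.2362.
C = 0.0005981 × 0.2362 = 0.000141 kg/m³.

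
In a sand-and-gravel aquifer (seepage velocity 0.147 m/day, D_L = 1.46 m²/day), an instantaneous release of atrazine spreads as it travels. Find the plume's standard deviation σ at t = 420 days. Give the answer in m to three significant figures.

35.0 m

Dispersive spreading gives a Gaussian with σ² = 2Dt; advection only shifts the center.
σ = √(2 × 1.46 × 420) = 35.0 m.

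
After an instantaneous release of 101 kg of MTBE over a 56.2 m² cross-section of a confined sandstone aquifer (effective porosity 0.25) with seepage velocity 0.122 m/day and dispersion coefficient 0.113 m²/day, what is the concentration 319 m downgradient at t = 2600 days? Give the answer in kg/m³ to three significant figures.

0.118 kg/m³

For an instantaneous plane source, C(x,t) = M/(n_e·A·√(4πDt)) · exp(−(x−vt)²/(4Dt)), with n_e·A the pore (flow) area.
Plume center vt = 0.122 × 2600 = 317.2 m, so the well at 319 m is 1.8 m downgradient of the peak.
√(4πDt) = 60.76 m, giving peak height M/(n_e·A·√(4πDt)) = 101/(0.25 × 56.2 × 60.76) = 0.1183 kg/m³.
(x−vt)²/(4Dt) = (1.8)²/(4 × 0.113 × 2600) = 0.002757; exp(−0.002757) = 0.9972.
C = 0.1183 × 0.9972 = 0.118 kg/m³.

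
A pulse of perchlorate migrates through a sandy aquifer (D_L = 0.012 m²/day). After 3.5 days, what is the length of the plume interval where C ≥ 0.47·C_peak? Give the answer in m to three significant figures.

0.712 m

The plume is Gaussian with σ = √(2Dt) = √(2 × 0.012 × 3.5) = 0.2898 m.
C/C_peak = exp(−Δx²/(2σ²)) = 0.47 ⇒ Δx = σ·√(−2 ln 0.47) = 0.2898 × 1.229 = 0.3562 m.
Width = 2Δx = 0.712 m.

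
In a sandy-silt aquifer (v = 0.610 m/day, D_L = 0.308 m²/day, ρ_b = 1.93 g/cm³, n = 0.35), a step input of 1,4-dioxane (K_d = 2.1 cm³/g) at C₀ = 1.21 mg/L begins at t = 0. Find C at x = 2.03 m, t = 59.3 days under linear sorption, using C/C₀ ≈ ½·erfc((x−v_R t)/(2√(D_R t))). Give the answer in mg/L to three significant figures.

Retardation factor R = 1 + ρ_b·K_d/n = 1 + 1.93 × 2.1/0.35 = 12.58.
Sorption retards both mechanisms: v_R = v/R = 0.04849 m/day, D_R = D/R = 0.02448 m²/day.
v_R·t = 0.04849 × 59.3 = 2.875457 m; 2√(D_R t) = 2.410 m; argument = (2.03 − 2.875457)/2.410 = -0.3508.
C = C₀ × ½·erfc(-0.3508) = 1.21 × 0.6901 = 0.835 mg/L.

0.835 mg/L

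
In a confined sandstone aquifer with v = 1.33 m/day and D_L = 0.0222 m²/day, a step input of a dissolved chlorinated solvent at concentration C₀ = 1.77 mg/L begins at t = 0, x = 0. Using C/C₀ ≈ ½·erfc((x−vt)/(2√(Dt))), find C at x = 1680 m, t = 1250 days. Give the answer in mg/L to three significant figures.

For a continuous step input, C/C₀ ≈ ½·erfc((x−vt)/(2√(Dt))).
vt = 1.33 × 1250 = 1662.5 m and 2√(Dt) = 2√(0.0222 × 1250) = 10.54 m.
Argument (x−vt)/(2√(Dt)) = (1680 − 1662.5)/10.54 = 1.660; ½·erfc(1.660) = 0.009448.
C = 1.77 × 0.009448 = 0.0167 mg/L.

0.0167 mg/L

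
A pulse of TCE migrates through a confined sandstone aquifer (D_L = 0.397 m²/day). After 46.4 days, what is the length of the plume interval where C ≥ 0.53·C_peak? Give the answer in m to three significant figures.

The plume is Gaussian with σ = √(2Dt) = √(2 × 0.397 × 46.4) = 6.070 m.
C/C_peak = exp(−Δx²/(2σ²)) = 0.53 ⇒ Δx = σ·√(−2 ln 0.53) = 6.070 × 1.127 = 6.841 m.
Width = 2Δx = 13.7 m.

13.7 m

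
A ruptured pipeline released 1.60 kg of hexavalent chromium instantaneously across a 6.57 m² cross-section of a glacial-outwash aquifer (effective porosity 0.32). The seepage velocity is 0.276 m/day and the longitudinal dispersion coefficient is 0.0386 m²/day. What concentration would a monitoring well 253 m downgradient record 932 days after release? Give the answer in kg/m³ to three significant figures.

For an instantaneous plane source, C(x,t) = M/(n_e·A·√(4πDt)) · exp(−(x−vt)²/(4Dt)), with n_e·A the pore (flow) area.
Plume center vt = 0.276 × 932 = 257.232 m, so the well at 253 m is 4.232 m upgradient of the peak.
√(4πDt) = 21.26 m, giving peak height M/(n_e·A·√(4πDt)) = 1.60/(0.32 × 6.57 × 21.26) = 0.03580 kg/m³.
(x−vt)²/(4Dt) = (-4.232)²/(4 × 0.0386 × 932) = 0.1245; exp(−0.1245) = 0.8829.
C = 0.03580 × 0.8829 = 0.0316 kg/m³.

0.0316 kg/m³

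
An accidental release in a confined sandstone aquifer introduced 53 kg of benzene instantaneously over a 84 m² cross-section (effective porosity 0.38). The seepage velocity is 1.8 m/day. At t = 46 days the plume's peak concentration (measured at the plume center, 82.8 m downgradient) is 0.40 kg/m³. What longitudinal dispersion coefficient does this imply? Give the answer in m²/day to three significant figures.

At the plume center C_max = M/(n_e·A·√(4πDt)), so D = M²/(4πt·(n_e·A·C_max)²).
n_e·A·C_max = 0.38 × 84 × 0.40 = 12.77 kg/m.
D = 53²/(4π × 46 × 12.77²) = 0.0298 m²/day.

0.0298 m²/day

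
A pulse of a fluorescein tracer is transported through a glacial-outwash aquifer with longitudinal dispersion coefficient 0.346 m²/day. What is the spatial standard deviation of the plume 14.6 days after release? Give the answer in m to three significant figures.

Dispersive spreading gives a Gaussian with σ² = 2Dt; advection only shifts the center.
σ = √(2 × 0.346 × 14.6) = 3.18 m.

3.18 m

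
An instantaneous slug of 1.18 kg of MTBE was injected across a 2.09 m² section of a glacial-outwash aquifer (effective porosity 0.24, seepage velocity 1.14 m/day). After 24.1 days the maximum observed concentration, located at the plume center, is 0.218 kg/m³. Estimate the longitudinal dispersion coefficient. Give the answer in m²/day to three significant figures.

At the plume center C_max = M/(n_e·A·√(4πDt)), so D = M²/(4πt·(n_e·A·C_max)²).
n_e·A·C_max = 0.24 × 2.09 × 0.218 = 0.1093 kg/m.
D = 1.18²/(4π × 24.1 × 0.1093²) = 0.385 m²/day.

0.385 m²/day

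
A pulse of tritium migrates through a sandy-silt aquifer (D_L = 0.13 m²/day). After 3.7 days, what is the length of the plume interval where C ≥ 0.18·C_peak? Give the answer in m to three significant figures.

3.63 m

The plume is Gaussian with σ = √(2Dt) = √(2 × 0.13 × 3.7) = 0.9808 m.
C/C_peak = exp(−Δx²/(2σ²)) = 0.18 ⇒ Δx = σ·√(−2 ln 0.18) = 0.9808 × 1.852 = 1.816 m.
Width = 2Δx = 3.63 m.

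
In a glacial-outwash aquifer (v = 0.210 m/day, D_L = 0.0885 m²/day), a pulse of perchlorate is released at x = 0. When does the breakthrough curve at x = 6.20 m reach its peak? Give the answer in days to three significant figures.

27.6 days

For the 1D instantaneous-source solution, setting ∂C/∂t = 0 at fixed x gives v²t² + 2Dt − x² = 0, so t = (√(D² + v²x²) − D)/v².
√(D² + v²x²) = √(0.0885² + 0.210² × 6.20²) = 1.305; v² = 0.0441.
t = (1.305 − 0.0885)/0.0441 = 27.6 days (vs. the pure-advection estimate x/v = 29.5 d).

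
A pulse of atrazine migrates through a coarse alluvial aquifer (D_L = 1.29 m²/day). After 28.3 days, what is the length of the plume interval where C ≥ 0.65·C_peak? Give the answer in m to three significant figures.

15.9 m

The plume is Gaussian with σ = √(2Dt) = √(2 × 1.29 × 28.3) = 8.545 m.
C/C_peak = exp(−Δx²/(2σ²)) = 0.65 ⇒ Δx = σ·√(−2 ln 0.65) = 8.545 × 0.9282 = 7.931 m.
Width = 2Δx = 15.9 m.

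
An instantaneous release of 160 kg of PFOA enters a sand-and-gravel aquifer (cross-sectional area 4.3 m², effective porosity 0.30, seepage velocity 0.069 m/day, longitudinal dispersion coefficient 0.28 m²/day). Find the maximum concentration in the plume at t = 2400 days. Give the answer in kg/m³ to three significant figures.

The peak of an instantaneous 1D plume sits at x = vt; there the Gaussian factor is 1 and C_max = M/(n_e·A·√(4πDt)), where n_e·A is the pore area the mass is dissolved in.
√(4πDt) = √(4π × 0.28 × 2400) = 91.89 m, so C_max = 160/(0.30 × 4.3 × 91.89) = 1.35 kg/m³.

1.35 kg/m³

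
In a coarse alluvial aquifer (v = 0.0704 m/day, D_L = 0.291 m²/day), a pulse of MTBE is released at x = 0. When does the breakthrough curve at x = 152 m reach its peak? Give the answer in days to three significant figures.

For the 1D instantaneous-source solution, setting ∂C/∂t = 0 at fixed x gives v²t² + 2Dt − x² = 0, so t = (√(D² + v²x²) − D)/v².
√(D² + v²x²) = √(0.291² + 0.0704² × 152²) = 10.70; v² = 0.00495616.
t = (10.70 − 0.291)/0.00495616 = 2100 days (vs. the pure-advection estimate x/v = 2160 d).

2100 days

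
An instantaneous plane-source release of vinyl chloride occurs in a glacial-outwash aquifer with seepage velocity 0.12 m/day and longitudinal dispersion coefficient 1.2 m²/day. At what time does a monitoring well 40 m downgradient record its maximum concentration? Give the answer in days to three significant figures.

260 days

For the 1D instantaneous-source solution, setting ∂C/∂t = 0 at fixed x gives v²t² + 2Dt − x² = 0, so t = (√(D² + v²x²) − D)/v².
√(D² + v²x²) = √(1.2² + 0.12² × 40²) = 4.948; v² = 0.0144.
t = (4.948 − 1.2)/0.0144 = 260 days (vs. the pure-advection estimate x/v = 333 d).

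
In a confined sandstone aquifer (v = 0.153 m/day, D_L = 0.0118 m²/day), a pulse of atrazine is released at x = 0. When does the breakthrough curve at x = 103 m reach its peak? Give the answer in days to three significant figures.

673 days

For the 1D instantaneous-source solution, setting ∂C/∂t = 0 at fixed x gives v²t² + 2Dt − x² = 0, so t = (√(D² + v²x²) − D)/v².
√(D² + v²x²) = √(0.0118² + 0.153² × 103²) = 15.76; v² = 0.023409.
t = (15.76 − 0.0118)/0.023409 = 673 days (vs. the pure-advection estimate x/v = 673 d).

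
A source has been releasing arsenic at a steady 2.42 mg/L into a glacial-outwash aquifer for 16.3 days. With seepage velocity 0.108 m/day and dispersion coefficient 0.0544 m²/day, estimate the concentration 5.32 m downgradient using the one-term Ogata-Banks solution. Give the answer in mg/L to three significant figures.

0.00910 mg/L

For a continuous step input, C/C₀ ≈ ½·erfc((x−vt)/(2√(Dt))).
vt = 0.108 × 16.3 = 1.7604 m and 2√(Dt) = 2√(0.0544 × 16.3) = 1.883 m.
Argument (x−vt)/(2√(Dt)) = (5.32 − 1.7604)/1.883 = 1.890; ½·erfc(1.890) = 0.003760.
C = 2.42 × 0.003760 = 0.00910 mg/L.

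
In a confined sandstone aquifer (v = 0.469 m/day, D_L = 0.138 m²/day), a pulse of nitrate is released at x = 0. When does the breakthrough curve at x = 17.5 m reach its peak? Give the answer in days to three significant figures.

36.7 days

For the 1D instantaneous-source solution, setting ∂C/∂t = 0 at fixed x gives v²t² + 2Dt − x² = 0, so t = (√(D² + v²x²) − D)/v².
√(D² + v²x²) = √(0.138² + 0.469² × 17.5²) = 8.209; v² = 0.219961.
t = (8.209 − 0.138)/0.219961 = 36.7 days (vs. the pure-advection estimate x/v = 37.3 d).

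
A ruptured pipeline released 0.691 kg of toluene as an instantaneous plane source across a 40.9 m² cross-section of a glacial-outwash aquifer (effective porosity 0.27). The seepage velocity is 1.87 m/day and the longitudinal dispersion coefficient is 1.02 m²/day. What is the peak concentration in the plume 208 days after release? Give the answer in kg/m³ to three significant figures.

The peak of an instantaneous 1D plume sits at x = vt; there the Gaussian factor is 1 and C_max = M/(n_e·A·√(4πDt)), where n_e·A is the pore area the mass is dissolved in.
√(4πDt) = √(4π × 1.02 × 208) = 51.63 m, so C_max = 0.691/(0.27 × 40.9 × 51.63) = 0.00121 kg/m³.

0.00121 kg/m³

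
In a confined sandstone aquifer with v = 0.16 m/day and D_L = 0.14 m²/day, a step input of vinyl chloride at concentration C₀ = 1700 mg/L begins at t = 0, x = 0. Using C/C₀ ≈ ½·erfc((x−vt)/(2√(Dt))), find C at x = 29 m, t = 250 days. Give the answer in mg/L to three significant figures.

For a continuous step input, C/C₀ ≈ ½·erfc((x−vt)/(2√(Dt))).
vt = 0.16 × 250 = 40 m and 2√(Dt) = 2√(0.14 × 250) = 11.83 m.
Argument (x−vt)/(2√(Dt)) = (29 − 40)/11.83 = -0.9298; ½·erfc(-0.9298) = 0.9057.
C = 1700 × 0.9057 = 1540 mg/L.

1540 mg/L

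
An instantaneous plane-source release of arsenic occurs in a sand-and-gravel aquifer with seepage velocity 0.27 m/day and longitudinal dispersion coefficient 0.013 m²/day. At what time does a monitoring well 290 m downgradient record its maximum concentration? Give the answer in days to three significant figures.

1070 days

For the 1D instantaneous-source solution, setting ∂C/∂t = 0 at fixed x gives v²t² + 2Dt − x² = 0, so t = (√(D² + v²x²) − D)/v².
√(D² + v²x²) = √(0.013² + 0.27² × 290²) = 78.30; v² = 0.0729.
t = (78.30 − 0.013)/0.0729 = 1070 days (vs. the pure-advection estimate x/v = 1070 d).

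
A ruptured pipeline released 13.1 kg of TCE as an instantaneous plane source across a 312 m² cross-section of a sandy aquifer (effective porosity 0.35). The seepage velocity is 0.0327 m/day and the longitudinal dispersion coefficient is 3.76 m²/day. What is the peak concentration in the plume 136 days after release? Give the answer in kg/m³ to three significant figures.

The peak of an instantaneous 1D plume sits at x = vt; there the Gaussian factor is 1 and C_max = M/(n_e·A·√(4πDt)), where n_e·A is the pore area the mass is dissolved in.
√(4πDt) = √(4π × 3.76 × 136) = 80.16 m, so C_max = 13.1/(0.35 × 312 × 80.16) = 0.00150 kg/m³.

0.00150 kg/m³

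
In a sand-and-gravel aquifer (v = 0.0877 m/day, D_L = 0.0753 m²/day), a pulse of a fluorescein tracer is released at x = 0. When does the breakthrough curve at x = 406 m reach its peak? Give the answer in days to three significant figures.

For the 1D instantaneous-source solution, setting ∂C/∂t = 0 at fixed x gives v²t² + 2Dt − x² = 0, so t = (√(D² + v²x²) − D)/v².
√(D² + v²x²) = √(0.0753² + 0.0877² × 406²) = 35.61; v² = 0.00769129.
t = (35.61 − 0.0753)/0.00769129 = 4620 days (vs. the pure-advection estimate x/v = 4630 d).

4620 days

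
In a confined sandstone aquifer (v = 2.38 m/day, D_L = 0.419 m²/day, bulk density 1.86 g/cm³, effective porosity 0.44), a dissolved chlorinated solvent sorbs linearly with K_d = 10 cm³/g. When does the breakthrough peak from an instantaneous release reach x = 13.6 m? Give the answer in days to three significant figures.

244 days

Retardation factor R = 1 + ρ_b·K_d/n = 1 + 1.86 × 10/0.44 = 43.27.
Sorption retards both mechanisms: v_R = v/R = 0.05500 m/day, D_R = D/R = 0.009683 m²/day.
Peak time from v_R²t² + 2D_R t − x² = 0: t = (√(D_R² + v_R²x²) − D_R)/v_R².
√(D_R² + v_R²x²) = √(0.009683² + 0.05500² × 13.6²) = 0.7481; v_R² = 0.003025.
t = (0.7481 − 0.009683)/0.003025 = 244 days.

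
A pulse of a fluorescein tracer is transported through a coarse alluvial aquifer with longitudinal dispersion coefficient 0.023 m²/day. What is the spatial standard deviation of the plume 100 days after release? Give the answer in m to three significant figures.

Dispersive spreading gives a Gaussian with σ² = 2Dt; advection only shifts the center.
σ = √(2 × 0.023 × 100) = 2.14 m.

2.14 m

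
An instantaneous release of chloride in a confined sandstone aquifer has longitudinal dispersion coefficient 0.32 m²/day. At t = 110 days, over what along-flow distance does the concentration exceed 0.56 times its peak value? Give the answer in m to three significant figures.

18.1 m

The plume is Gaussian with σ = √(2Dt) = √(2 × 0.32 × 110) = 8.390 m.
C/C_peak = exp(−Δx²/(2σ²)) = 0.56 ⇒ Δx = σ·√(−2 ln 0.56) = 8.390 × 1.077 = 9.036 m.
Width = 2Δx = 18.1 m.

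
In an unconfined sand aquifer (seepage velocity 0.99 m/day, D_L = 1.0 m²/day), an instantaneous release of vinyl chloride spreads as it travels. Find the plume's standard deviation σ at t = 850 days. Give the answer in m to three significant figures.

41.2 m

Dispersive spreading gives a Gaussian with σ² = 2Dt; advection only shifts the center.
σ = √(2 × 1.0 × 850) = 41.2 m.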